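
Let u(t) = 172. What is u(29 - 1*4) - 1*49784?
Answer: -49612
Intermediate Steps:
u(29 - 1*4) - 1*49784 = 172 - 1*49784 = 172 - 49784 = -49612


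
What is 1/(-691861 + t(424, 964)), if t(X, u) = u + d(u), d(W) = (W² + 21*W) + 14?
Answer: 1/258657 ≈ 3.8661e-6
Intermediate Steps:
d(W) = 14 + W² + 21*W
t(X, u) = 14 + u² + 22*u (t(X, u) = u + (14 + u² + 21*u) = 14 + u² + 22*u)
1/(-691861 + t(424, 964)) = 1/(-691861 + (14 + 964² + 22*964)) = 1/(-691861 + (14 + 929296 + 21208)) = 1/(-691861 + 950518) = 1/258657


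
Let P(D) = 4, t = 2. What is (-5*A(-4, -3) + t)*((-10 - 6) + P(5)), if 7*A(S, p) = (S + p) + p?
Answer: -768/7 ≈ -109.71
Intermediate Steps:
A(S, p) = S/7 + 2*p/7 (A(S, p) = ((S + p) + p)/7 = (S + 2*p)/7 = S/7 + 2*p/7)
(-5*A(-4, -3) + t)*((-10 - 6) + P(5)) = (-5*((1/7)*(-4) + (2/7)*(-3)) + 2)*((-10 - 6) + 4) = (-5*(-4/7 - 6/7) + 2)*(-16 + 4) = (-5*(-10/7) + 2)*(-12) = (50/7 + 2)*(-12) = (64/7)*(-12) = -768/7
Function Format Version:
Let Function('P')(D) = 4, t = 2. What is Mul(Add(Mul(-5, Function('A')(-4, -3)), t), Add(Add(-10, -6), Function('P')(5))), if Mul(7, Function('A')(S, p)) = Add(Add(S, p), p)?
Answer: Rational(-768, 7) ≈ -109.71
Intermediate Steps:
Function('A')(S, p) = Add(Mul(Rational(1, 7), S), Mul(Rational(2, 7), p)) (Function('A')(S, p) = Mul(Rational(1, 7), Add(Add(S, p), p)) = Mul(Rational(1, 7), Add(S, Mul(2, p))) = Add(Mul(Rational(1, 7), S), Mul(Rational(2, 7), p)))
Mul(Add(Mul(-5, Function('A')(-4, -3)), t), Add(Add(-10, -6), Function('P')(5))) = Mul(Add(Mul(-5, Add(Mul(Rational(1, 7), -4), Mul(Rational(2, 7), -3))), 2), Add(Add(-10, -6), 4)) = Mul(Add(Mul(-5, Add(Rational(-4, 7), Rational(-6, 7))), 2), Add(-16, 4)) = Mul(Add(Mul(-5, Rational(-10, 7)), 2), -12) = Mul(Add(Rational(50, 7), 2), -12) = Mul(Rational(64, 7), -12) = Rational(-768, 7)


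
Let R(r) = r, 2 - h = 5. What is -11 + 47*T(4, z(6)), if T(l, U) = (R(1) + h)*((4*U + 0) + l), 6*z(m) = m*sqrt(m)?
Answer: -387 - 376*sqrt(6) ≈ -1308.0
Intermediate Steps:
h = -3 (h = 2 - 1*5 = 2 - 5 = -3)
z(m) = m**(3/2)/6 (z(m) = (m*sqrt(m))/6 = m**(3/2)/6)
T(l, U) = -8*U - 2*l (T(l, U) = (1 - 3)*((4*U + 0) + l) = -2*(4*U + l) = -2*(l + 4*U) = -8*U - 2*l)
-11 + 47*T(4, z(6)) = -11 + 47*(-4*6**(3/2)/3 - 2*4) = -11 + 47*(-4*6*sqrt(6)/3 - 8) = -11 + 47*(-8*sqrt(6) - 8) = -11 + 47*(-8 - 8*sqrt(6)) = -11 + (-376 - 376*sqrt(6)) = -387 - 376*sqrt(6)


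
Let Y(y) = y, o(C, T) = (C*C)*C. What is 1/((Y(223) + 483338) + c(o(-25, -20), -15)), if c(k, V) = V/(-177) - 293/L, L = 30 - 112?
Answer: 4838/2339485815 ≈ 2.0680e-6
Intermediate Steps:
L = -82
o(C, T) = C³ (o(C, T) = C²*C = C³)
c(k, V) = 293/82 - V/177 (c(k, V) = V/(-177) - 293/(-82) = V*(-1/177) - 293*(-1/82) = -V/177 + 293/82 = 293/82 - V/177)
1/((Y(223) + 483338) + c(o(-25, -20), -15)) = 1/((223 + 483338) + (293/82 - 1/177*(-15))) = 1/(483561 + (293/82 + 5/59)) = 1/(483561 + 17697/4838) = 1/(2339485815/4838) = 4838/2339485815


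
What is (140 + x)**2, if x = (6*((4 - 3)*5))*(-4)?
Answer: 400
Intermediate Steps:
x = -120 (x = (6*(1*5))*(-4) = (6*5)*(-4) = 30*(-4) = -120)
(140 + x)**2 = (140 - 120)**2 = 20**2 = 400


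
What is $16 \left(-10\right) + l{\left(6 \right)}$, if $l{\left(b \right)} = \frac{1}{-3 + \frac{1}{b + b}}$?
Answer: $- \frac{5612}{35} \approx -160.34$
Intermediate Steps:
$l{\left(b \right)} = \frac{1}{-3 + \frac{1}{2 b}}$
$16 \left(-10\right) + l{\left(6 \right)} = 16 \left(-10\right) - \frac{12}{-1 + 6 \cdot 6} = -160 - \frac{12}{-1 + 36} = -160 - \frac{12}{35} = - \frac{5612}{35}$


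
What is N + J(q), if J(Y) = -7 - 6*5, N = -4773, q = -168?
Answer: -4810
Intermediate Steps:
J(Y) = -37 (J(Y) = -7 - 30 = -37)
N + J(q) = -4773 - 37 = -4810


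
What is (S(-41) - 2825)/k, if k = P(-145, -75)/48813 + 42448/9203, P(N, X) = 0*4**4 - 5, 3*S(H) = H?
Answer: -1275202982708/2071968209 ≈ -615.46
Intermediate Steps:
S(H) = H/3
P(N, X) = -5 (P(N, X) = 0*256 - 5 = 0 - 5 = -5)
k = 2071968209/449226039 (k = -5/48813 + 42448/9203 = 2071968209/449226039 ≈ 4.6123)
(S(-41) - 2825)/k = ((1/3)*(-41) - 2825)/(2071968209/449226039) = (-41/3 - 2825)*(449226039/2071968209) = -8516/3*449226039/2071968209 = -1275202982708/2071968209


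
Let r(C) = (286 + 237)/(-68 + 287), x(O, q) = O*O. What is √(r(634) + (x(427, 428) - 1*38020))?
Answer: √6921318486/219 ≈ 379.88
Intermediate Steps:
x(O, q) = O²
r(C) = 523/219
√(r(634) + (x(427, 428) - 1*38020)) = √(523/219 + (427² - 1*38020)) = √(523/219 + (182329 - 38020)) = √(523/219 + 144309) = √(31604194/219) = √6921318486/219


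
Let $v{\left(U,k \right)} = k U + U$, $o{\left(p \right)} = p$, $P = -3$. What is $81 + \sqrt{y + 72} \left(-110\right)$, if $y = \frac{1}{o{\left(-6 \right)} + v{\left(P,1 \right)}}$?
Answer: $81 - \frac{55 \sqrt{2589}}{3} \approx -851.84$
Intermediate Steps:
$v{\left(U,k \right)} = U + U k$ ($v{\left(U,k \right)} = U k + U = U + U k$)
$y = - \frac{1}{12}$ ($y = \frac{1}{-6 - 3 \left(1 + 1\right)} = \frac{1}{-6 - 6} = \frac{1}{-12} = - \frac{1}{12} \approx -0.083333$)
$81 + \sqrt{y + 72} \left(-110\right) = 81 + \sqrt{- \frac{1}{12} + 72} \left(-110\right) = 81 + \sqrt{\frac{863}{12}} \left(-110\right) = 81 + \frac{\sqrt{2589}}{6} \left(-110\right) = 81 - \frac{55 \sqrt{2589}}{3}$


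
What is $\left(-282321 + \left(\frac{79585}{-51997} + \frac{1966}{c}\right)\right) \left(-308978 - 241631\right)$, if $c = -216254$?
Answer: $\frac{79452691528781892855}{511116329} \approx 1.5545 \cdot 10^{11}$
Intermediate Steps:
$\left(-282321 + \left(\frac{79585}{-51997} + \frac{1966}{c}\right)\right) \left(-308978 - 241631\right) = \left(-282321 + \left(\frac{79585}{-51997} + \frac{1966}{-216254}\right)\right) \left(-308978 - 241631\right) = \left(-282321 + \left(79585 \left(- \frac{1}{51997}\right) + 1966 \left(- \frac{1}{216254}\right)\right)\right) \left(-550609\right) = \left(-282321 - \frac{786945486}{511116329}\right) \left(-550609\right) = \left(- \frac{144299660065095}{511116329}\right) \left(-550609\right) = \frac{79452691528781892855}{511116329}$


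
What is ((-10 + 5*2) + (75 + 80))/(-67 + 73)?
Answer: 155/6 ≈ 25.833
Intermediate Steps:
((-10 + 5*2) + (75 + 80))/(-67 + 73) = ((-10 + 10) + 155)/6 = (0 + 155)*(1/6) = 155*(1/6) = 155/6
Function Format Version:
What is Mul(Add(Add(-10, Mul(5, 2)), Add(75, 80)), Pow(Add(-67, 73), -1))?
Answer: Rational(155, 6) ≈ 25.833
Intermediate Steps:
Mul(Add(Add(-10, Mul(5, 2)), Add(75, 80)), Pow(Add(-67, 73), -1)) = Mul(Add(Add(-10, 10), 155), Pow(6, -1)) = Mul(Add(0, 155), Rational(1, 6)) = Mul(155, Rational(1, 6)) = Rational(155, 6)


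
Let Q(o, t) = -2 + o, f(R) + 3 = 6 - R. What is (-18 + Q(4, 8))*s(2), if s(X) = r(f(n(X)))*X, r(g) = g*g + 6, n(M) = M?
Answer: -224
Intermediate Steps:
f(R) = 3 - R (f(R) = -3 + (6 - R) = 3 - R)
r(g) = 6 + g² (r(g) = g² + 6 = 6 + g²)
s(X) = X*(6 + (3 - X)²) (s(X) = (6 + (3 - X)²)*X = X*(6 + (3 - X)²))
(-18 + Q(4, 8))*s(2) = (-18 + (-2 + 4))*(2*(6 + (-3 + 2)²)) = (-18 + 2)*(2*(6 + (-1)²)) = -32*(6 + 1) = -32*7 = -16*14 = -224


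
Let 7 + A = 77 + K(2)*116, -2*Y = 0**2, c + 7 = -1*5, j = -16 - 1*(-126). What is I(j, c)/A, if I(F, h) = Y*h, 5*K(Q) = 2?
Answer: 0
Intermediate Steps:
j = 110 (j = -16 + 126 = 110)
c = -12 (c = -7 - 1*5 = -7 - 5 = -12)
K(Q) = 2/5 (K(Q) = (1/5)*2 = 2/5)
Y = 0 (Y = -1/2*0**2 = -1/2*0 = 0)
I(F, h) = 0 (I(F, h) = 0*h = 0)
A = 582/5 (A = -7 + (77 + (2/5)*116) = -7 + (77 + 232/5) = -7 + 617/5 = 582/5 ≈ 116.40)
I(j, c)/A = 0/(582/5) = 0*(5/582) = 0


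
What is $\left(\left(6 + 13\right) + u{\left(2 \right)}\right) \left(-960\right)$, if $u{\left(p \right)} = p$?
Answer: $-20160$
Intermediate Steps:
$\left(\left(6 + 13\right) + u{\left(2 \right)}\right) \left(-960\right) = \left(\left(6 + 13\right) + 2\right) \left(-960\right) = \left(19 + 2\right) \left(-960\right) = 21 \left(-960\right) = -20160$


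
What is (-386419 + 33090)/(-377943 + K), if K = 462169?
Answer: -353329/84226 ≈ -4.1950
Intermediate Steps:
(-386419 + 33090)/(-377943 + K) = (-386419 + 33090)/(-377943 + 462169) = -353329/84226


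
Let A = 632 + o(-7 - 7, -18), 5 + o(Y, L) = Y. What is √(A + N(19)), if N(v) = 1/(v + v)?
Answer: √885210/38 ≈ 24.759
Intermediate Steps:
N(v) = 1/(2*v)
o(Y, L) = -5 + Y
A = 613 (A = 632 + (-5 + (-7 - 7)) = 632 + (-5 - 14) = 632 - 19 = 613)
√(A + N(19)) = √(613 + (½)/19) = √(613 + (½)*(1/19)) = √(613 + 1/38) = √(23295/38) = √885210/38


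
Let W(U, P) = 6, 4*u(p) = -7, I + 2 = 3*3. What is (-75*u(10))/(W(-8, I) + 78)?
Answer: 25/16 ≈ 1.5625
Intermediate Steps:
I = 7 (I = -2 + 3*3 = -2 + 9 = 7)
u(p) = -7/4 (u(p) = (¼)*(-7) = -7/4)
(-75*u(10))/(W(-8, I) + 78) = (-75*(-7/4))/(6 + 78) = (525/4)/84 = (525/4)*(1/84) = 25/16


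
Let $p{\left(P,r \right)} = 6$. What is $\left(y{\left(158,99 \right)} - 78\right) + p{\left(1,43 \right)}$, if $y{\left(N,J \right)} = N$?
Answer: $86$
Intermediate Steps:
$\left(y{\left(158,99 \right)} - 78\right) + p{\left(1,43 \right)} = \left(158 - 78\right) + 6 = 80 + 6 = 86$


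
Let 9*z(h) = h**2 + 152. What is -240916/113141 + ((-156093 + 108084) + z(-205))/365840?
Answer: -17444677363/7760906895 ≈ -2.2478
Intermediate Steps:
z(h) = 152/9 + h**2/9 (z(h) = (h**2 + 152)/9 = (152 + h**2)/9 = 152/9 + h**2/9)
-240916/113141 + ((-156093 + 108084) + z(-205))/365840 = -240916/113141 + ((-156093 + 108084) + (152/9 + (1/9)*(-205)**2))/365840 = -240916*1/113141 + (-48009 + (152/9 + (1/9)*42025))*(1/365840) = -240916/113141 + (-48009 + (152/9 + 42025/9))*(1/365840) = -240916/113141 + (-48009 + 14059/3)*(1/365840) = -240916/113141 - 129968/3*1/365840 = -240916/113141 - 8123/68595 = -17444677363/7760906895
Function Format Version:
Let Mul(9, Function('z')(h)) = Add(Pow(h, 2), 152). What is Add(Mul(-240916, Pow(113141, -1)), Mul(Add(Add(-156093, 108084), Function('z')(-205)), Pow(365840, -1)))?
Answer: Rational(-17444677363, 7760906895) ≈ -2.2478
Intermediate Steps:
Function('z')(h) = Add(Rational(152, 9), Mul(Rational(1, 9), Pow(h, 2))) (Function('z')(h) = Mul(Rational(1, 9), Add(Pow(h, 2), 152)) = Mul(Rational(1, 9), Add(152, Pow(h, 2))) = Add(Rational(152, 9), Mul(Rational(1, 9), Pow(h, 2))))
Add(Mul(-240916, Pow(113141, -1)), Mul(Add(Add(-156093, 108084), Function('z')(-205)), Pow(365840, -1))) = Add(Mul(-240916, Pow(113141, -1)), Mul(Add(Add(-156093, 108084), Add(Rational(152, 9), Mul(Rational(1, 9), Pow(-205, 2)))), Pow(365840, -1))) = Add(Mul(-240916, Rational(1, 113141)), Mul(Add(-48009, Add(Rational(152, 9), Mul(Rational(1, 9), 42025))), Rational(1, 365840))) = Add(Rational(-240916, 113141), Mul(Add(-48009, Add(Rational(152, 9), Rational(42025, 9))), Rational(1, 365840))) = Add(Rational(-240916, 113141), Mul(Add(-48009, Rational(14059, 3)), Rational(1, 365840))) = Add(Rational(-240916, 113141), Mul(Rational(-129968, 3), Rational(1, 365840))) = Add(Rational(-240916, 113141), Rational(-8123, 68595)) = Rational(-17444677363, 7760906895)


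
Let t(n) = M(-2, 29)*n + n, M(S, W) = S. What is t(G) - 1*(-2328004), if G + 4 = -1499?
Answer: 2329507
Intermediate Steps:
G = -1503 (G = -4 - 1499 = -1503)
t(n) = -n (t(n) = -2*n + n = -n)
t(G) - 1*(-2328004) = -1*(-1503) - 1*(-2328004) = 1503 + 2328004 = 2329507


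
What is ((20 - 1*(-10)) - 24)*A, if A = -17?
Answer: -102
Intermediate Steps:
((20 - 1*(-10)) - 24)*A = ((20 - 1*(-10)) - 24)*(-17) = ((20 + 10) - 24)*(-17) = (30 - 24)*(-17) = 6*(-17) = -102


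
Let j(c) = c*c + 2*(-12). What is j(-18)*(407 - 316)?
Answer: 27300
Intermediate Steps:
j(c) = -24 + c**2 (j(c) = c**2 - 24 = -24 + c**2)
j(-18)*(407 - 316) = (-24 + (-18)**2)*(407 - 316) = (-24 + 324)*91 = 300*91 = 27300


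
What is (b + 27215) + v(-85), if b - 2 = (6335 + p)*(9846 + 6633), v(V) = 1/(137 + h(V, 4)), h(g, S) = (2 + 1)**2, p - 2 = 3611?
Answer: 23938205115/146 ≈ 1.6396e+8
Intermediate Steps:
p = 3613 (p = 2 + 3611 = 3613)
h(g, S) = 9 (h(g, S) = 3**2 = 9)
v(V) = 1/146 (v(V) = 1/(137 + 9) = 1/146)
b = 163933094 (b = 2 + (6335 + 3613)*(9846 + 6633) = 2 + 9948*16479 = 2 + 163933092 = 163933094)
(b + 27215) + v(-85) = (163933094 + 27215) + 1/146 = 163960309 + 1/146 = 23938205115/146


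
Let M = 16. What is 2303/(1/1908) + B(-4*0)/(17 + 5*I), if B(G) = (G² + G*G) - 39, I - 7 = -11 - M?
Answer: 364712331/83 ≈ 4.3941e+6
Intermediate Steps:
I = -20 (I = 7 + (-11 - 1*16) = 7 + (-11 - 16) = 7 - 27 = -20)
B(G) = -39 + 2*G² (B(G) = (G² + G²) - 39 = 2*G² - 39 = -39 + 2*G²)
2303/(1/1908) + B(-4*0)/(17 + 5*I) = 2303/(1/1908) + (-39 + 2*(-4*0)²)/(17 + 5*(-20)) = 2303/(1/1908) + (-39 + 2*0²)/(17 - 100) = 2303*1908 + (-39 + 2*0)/(-83) = 4394124 + (-39 + 0)*(-1/83) = 4394124 - 39*(-1/83) = 4394124 + 39/83 = 364712331/83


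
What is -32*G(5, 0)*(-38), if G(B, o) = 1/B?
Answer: 1216/5 ≈ 243.20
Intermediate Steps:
-32*G(5, 0)*(-38) = -32/5*(-38) = 1216/5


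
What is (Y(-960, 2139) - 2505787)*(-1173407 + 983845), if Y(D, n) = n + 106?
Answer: 474576428604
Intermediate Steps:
Y(D, n) = 106 + n
(Y(-960, 2139) - 2505787)*(-1173407 + 983845) = ((106 + 2139) - 2505787)*(-1173407 + 983845) = (2245 - 2505787)*(-189562) = -2503542*(-189562) = 474576428604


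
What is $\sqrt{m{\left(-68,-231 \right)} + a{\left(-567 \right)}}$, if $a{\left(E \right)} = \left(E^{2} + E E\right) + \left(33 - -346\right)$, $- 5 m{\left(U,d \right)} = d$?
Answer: $\frac{2 \sqrt{4021270}}{5} \approx 802.12$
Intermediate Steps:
$m{\left(U,d \right)} = - \frac{d}{5}$
$a{\left(E \right)} = 379 + 2 E^{2}$ ($a{\left(E \right)} = \left(E^{2} + E^{2}\right) + \left(33 + 346\right) = 2 E^{2} + 379 = 379 + 2 E^{2}$)
$\sqrt{m{\left(-68,-231 \right)} + a{\left(-567 \right)}} = \sqrt{\left(- \frac{1}{5}\right) \left(-231\right) + \left(379 + 2 \left(-567\right)^{2}\right)} = \sqrt{\frac{231}{5} + \left(379 + 2 \cdot 321489\right)} = \sqrt{\frac{231}{5} + \left(379 + 642978\right)} = \sqrt{\frac{231}{5} + 643357} = \sqrt{\frac{3217016}{5}} = \frac{2 \sqrt{4021270}}{5}$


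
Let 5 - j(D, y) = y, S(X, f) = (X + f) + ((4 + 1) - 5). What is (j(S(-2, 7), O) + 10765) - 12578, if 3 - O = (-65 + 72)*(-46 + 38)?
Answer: -1867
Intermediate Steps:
S(X, f) = X + f (S(X, f) = (X + f) + (5 - 5) = (X + f) + 0 = X + f)
O = 59 (O = 3 - (-65 + 72)*(-46 + 38) = 3 - 7*(-8) = 3 - 1*(-56) = 3 + 56 = 59)
j(D, y) = 5 - y
(j(S(-2, 7), O) + 10765) - 12578 = ((5 - 1*59) + 10765) - 12578 = ((5 - 59) + 10765) - 12578 = (-54 + 10765) - 12578 = 10711 - 12578 = -1867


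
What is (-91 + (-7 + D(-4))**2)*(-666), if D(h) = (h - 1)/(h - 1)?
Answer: 36630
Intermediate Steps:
D(h) = 1 (D(h) = (-1 + h)/(-1 + h) = 1)
(-91 + (-7 + D(-4))**2)*(-666) = (-91 + (-7 + 1)**2)*(-666) = (-91 + (-6)**2)*(-666) = (-91 + 36)*(-666) = -55*(-666) = 36630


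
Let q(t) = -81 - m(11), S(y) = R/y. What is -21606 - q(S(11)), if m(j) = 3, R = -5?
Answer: -21522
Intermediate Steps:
S(y) = -5/y
q(t) = -84 (q(t) = -81 - 1*3 = -81 - 3 = -84)
-21606 - q(S(11)) = -21606 - 1*(-84) = -21606 + 84 = -21522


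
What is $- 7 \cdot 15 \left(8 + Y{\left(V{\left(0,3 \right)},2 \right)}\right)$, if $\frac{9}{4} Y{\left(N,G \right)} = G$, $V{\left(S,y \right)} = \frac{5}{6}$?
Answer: $- \frac{2800}{3} \approx -933.33$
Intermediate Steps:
$V{\left(S,y \right)} = \frac{5}{6}$ ($V{\left(S,y \right)} = 5 \cdot \frac{1}{6} = \frac{5}{6}$)
$Y{\left(N,G \right)} = \frac{4 G}{9}$
$- 7 \cdot 15 \left(8 + Y{\left(V{\left(0,3 \right)},2 \right)}\right) = - 7 \cdot 15 \left(8 + \frac{4}{9} \cdot 2\right) = - 7 \cdot 15 \left(8 + \frac{8}{9}\right) = - 7 \cdot 15 \cdot \frac{80}{9} = \left(-7\right) \frac{400}{3} = - \frac{2800}{3}$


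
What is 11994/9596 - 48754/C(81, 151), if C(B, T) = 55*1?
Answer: -233591857/263890 ≈ -885.19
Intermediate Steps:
C(B, T) = 55
11994/9596 - 48754/C(81, 151) = 11994/9596 - 48754/55 = 11994*(1/9596) - 48754*1/55 = 5997/4798 - 48754/55 = -233591857/263890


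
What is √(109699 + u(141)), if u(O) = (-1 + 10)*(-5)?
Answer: √109654 ≈ 331.14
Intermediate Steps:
u(O) = -45 (u(O) = 9*(-5) = -45)
√(109699 + u(141)) = √(109699 - 45) = √109654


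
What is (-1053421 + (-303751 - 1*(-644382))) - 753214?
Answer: -1466004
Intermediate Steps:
(-1053421 + (-303751 - 1*(-644382))) - 753214 = (-1053421 + (-303751 + 644382)) - 753214 = (-1053421 + 340631) - 753214 = -712790 - 753214 = -1466004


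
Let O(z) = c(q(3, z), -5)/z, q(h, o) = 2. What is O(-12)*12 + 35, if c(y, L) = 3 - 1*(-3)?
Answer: 29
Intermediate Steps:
c(y, L) = 6 (c(y, L) = 3 + 3 = 6)
O(z) = 6/z
O(-12)*12 + 35 = (6/(-12))*12 + 35 = (6*(-1/12))*12 + 35 = -½*12 + 35 = -6 + 35 = 29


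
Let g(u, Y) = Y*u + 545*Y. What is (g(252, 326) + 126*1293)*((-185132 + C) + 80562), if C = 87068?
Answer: -7398795480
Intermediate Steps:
g(u, Y) = 545*Y + Y*u
(g(252, 326) + 126*1293)*((-185132 + C) + 80562) = (326*(545 + 252) + 126*1293)*((-185132 + 87068) + 80562) = (326*797 + 162918)*(-98064 + 80562) = (259822 + 162918)*(-17502) = 422740*(-17502) = -7398795480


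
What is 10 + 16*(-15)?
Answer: -230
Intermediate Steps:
10 + 16*(-15) = 10 - 240 = -230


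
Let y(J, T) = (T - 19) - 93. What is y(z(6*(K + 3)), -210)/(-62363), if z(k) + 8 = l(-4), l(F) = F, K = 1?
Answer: 46/8909 ≈ 0.0051633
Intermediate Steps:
z(k) = -12 (z(k) = -8 - 4 = -12)
y(J, T) = -112 + T (y(J, T) = (-19 + T) - 93 = -112 + T)
y(z(6*(K + 3)), -210)/(-62363) = (-112 - 210)/(-62363) = -322*(-1/62363) = 46/8909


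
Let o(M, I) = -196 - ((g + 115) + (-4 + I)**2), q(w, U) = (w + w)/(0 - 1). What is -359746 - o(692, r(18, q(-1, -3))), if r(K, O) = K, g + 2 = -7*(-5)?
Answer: -359206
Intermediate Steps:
g = 33 (g = -2 - 7*(-5) = -2 + 35 = 33)
q(w, U) = -2*w (q(w, U) = (2*w)/(-1) = (2*w)*(-1) = -2*w)
o(M, I) = -344 - (-4 + I)**2 (o(M, I) = -196 - ((33 + 115) + (-4 + I)**2) = -196 - (148 + (-4 + I)**2) = -196 + (-148 - (-4 + I)**2) = -344 - (-4 + I)**2)
-359746 - o(692, r(18, q(-1, -3))) = -359746 - (-344 - (-4 + 18)**2) = -359746 - (-344 - 1*14**2) = -359746 - (-344 - 1*196) = -359746 - (-344 - 196) = -359746 - 1*(-540) = -359746 + 540 = -359206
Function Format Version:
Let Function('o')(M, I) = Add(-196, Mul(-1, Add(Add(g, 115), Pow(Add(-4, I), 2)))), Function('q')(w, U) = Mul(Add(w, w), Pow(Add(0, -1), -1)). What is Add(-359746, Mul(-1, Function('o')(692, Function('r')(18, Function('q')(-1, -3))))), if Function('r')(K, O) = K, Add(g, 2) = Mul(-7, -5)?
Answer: -359206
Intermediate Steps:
g = 33 (g = Add(-2, Mul(-7, -5)) = Add(-2, 35) = 33)
Function('q')(w, U) = Mul(-2, w) (Function('q')(w, U) = Mul(Mul(2, w), Pow(-1, -1)) = Mul(Mul(2, w), -1) = Mul(-2, w))
Function('o')(M, I) = Add(-344, Mul(-1, Pow(Add(-4, I), 2))) (Function('o')(M, I) = Add(-196, Mul(-1, Add(Add(33, 115), Pow(Add(-4, I), 2)))) = Add(-196, Mul(-1, Add(148, Pow(Add(-4, I), 2)))) = Add(-196, Add(-148, Mul(-1, Pow(Add(-4, I), 2)))) = Add(-344, Mul(-1, Pow(Add(-4, I), 2))))
Add(-359746, Mul(-1, Function('o')(692, Function('r')(18, Function('q')(-1, -3))))) = Add(-359746, Mul(-1, Add(-344, Mul(-1, Pow(Add(-4, 18), 2))))) = Add(-359746, Mul(-1, Add(-344, Mul(-1, Pow(14, 2))))) = Add(-359746, Mul(-1, Add(-344, Mul(-1, 196)))) = Add(-359746, Mul(-1, Add(-344, -196))) = Add(-359746, Mul(-1, -540)) = Add(-359746, 540) = -359206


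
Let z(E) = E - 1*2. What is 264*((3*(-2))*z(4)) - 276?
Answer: -3444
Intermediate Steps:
z(E) = -2 + E (z(E) = E - 2 = -2 + E)
264*((3*(-2))*z(4)) - 276 = 264*((3*(-2))*(-2 + 4)) - 276 = 264*(-6*2) - 276 = 264*(-12) - 276 = -3168 - 276 = -3444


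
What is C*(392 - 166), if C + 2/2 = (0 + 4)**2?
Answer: 3390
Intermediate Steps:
C = 15 (C = -1 + (0 + 4)**2 = -1 + 4**2 = -1 + 16 = 15)
C*(392 - 166) = 15*(392 - 166) = 15*226 = 3390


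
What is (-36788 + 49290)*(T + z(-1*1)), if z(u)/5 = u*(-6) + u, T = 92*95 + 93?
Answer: 110742716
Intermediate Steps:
T = 8833 (T = 8740 + 93 = 8833)
z(u) = -25*u (z(u) = 5*(u*(-6) + u) = 5*(-6*u + u) = 5*(-5*u) = -25*u)
(-36788 + 49290)*(T + z(-1*1)) = (-36788 + 49290)*(8833 - (-25)) = 12502*(8833 - 25*(-1)) = 12502*(8833 + 25) = 12502*8858 = 110742716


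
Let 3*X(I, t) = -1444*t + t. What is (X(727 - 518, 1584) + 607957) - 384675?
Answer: -538622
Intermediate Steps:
X(I, t) = -481*t (X(I, t) = (-1444*t + t)/3 = (-1443*t)/3 = -481*t)
(X(727 - 518, 1584) + 607957) - 384675 = (-481*1584 + 607957) - 384675 = (-761904 + 607957) - 384675 = -153947 - 384675 = -538622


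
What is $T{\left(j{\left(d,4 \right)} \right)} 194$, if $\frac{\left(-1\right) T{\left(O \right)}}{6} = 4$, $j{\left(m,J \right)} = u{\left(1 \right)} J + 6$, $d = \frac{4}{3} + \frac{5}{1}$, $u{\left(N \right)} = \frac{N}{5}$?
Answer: $-4656$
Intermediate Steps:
$u{\left(N \right)} = \frac{N}{5}$ ($u{\left(N \right)} = N \frac{1}{5} = \frac{N}{5}$)
$d = \frac{19}{3}$ ($d = 4 \cdot \frac{1}{3} + 5 \cdot 1 = \frac{4}{3} + 5 = \frac{19}{3} \approx 6.3333$)
$j{\left(m,J \right)} = 6 + \frac{J}{5}$ ($j{\left(m,J \right)} = \frac{1}{5} \cdot 1 J + 6 = \frac{J}{5} + 6 = 6 + \frac{J}{5}$)
$T{\left(O \right)} = -24$ ($T{\left(O \right)} = \left(-6\right) 4 = -24$)
$T{\left(j{\left(d,4 \right)} \right)} 194 = \left(-24\right) 194 = -4656$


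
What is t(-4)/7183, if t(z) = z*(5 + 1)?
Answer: -24/7183 ≈ -0.0033412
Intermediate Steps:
t(z) = 6*z (t(z) = z*6 = 6*z)
t(-4)/7183 = (6*(-4))/7183 = -24*1/7183 = -24/7183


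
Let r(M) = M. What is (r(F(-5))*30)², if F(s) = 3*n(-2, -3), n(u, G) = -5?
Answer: 202500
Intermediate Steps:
F(s) = -15 (F(s) = 3*(-5) = -15)
(r(F(-5))*30)² = (-15*30)² = (-450)² = 202500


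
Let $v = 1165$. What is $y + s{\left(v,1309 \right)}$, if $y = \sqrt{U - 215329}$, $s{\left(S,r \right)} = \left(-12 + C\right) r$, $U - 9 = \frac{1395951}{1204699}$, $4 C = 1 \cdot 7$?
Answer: $- \frac{53669}{4} + \frac{i \sqrt{312492165526233571}}{1204699} \approx -13417.0 + 464.02 i$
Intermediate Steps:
$C = \frac{7}{4}$ ($C = \frac{1 \cdot 7}{4} = \frac{1}{4} \cdot 7 = \frac{7}{4} \approx 1.75$)
$U = \frac{12238242}{1204699}$ ($U = 9 + \frac{1395951}{1204699} = \frac{12238242}{1204699} \approx 10.159$)
$s{\left(S,r \right)} = - \frac{41 r}{4}$ ($s{\left(S,r \right)} = \left(-12 + \frac{7}{4}\right) r = - \frac{41 r}{4}$)
$y = \frac{i \sqrt{312492165526233571}}{1204699}$ ($y = \sqrt{\frac{12238242}{1204699} - 215329} = \sqrt{- \frac{259394392729}{1204699}} = \frac{i \sqrt{312492165526233571}}{1204699} \approx 464.02 i$)
$y + s{\left(v,1309 \right)} = \frac{i \sqrt{312492165526233571}}{1204699} - \frac{53669}{4} = - \frac{53669}{4} + \frac{i \sqrt{312492165526233571}}{1204699}$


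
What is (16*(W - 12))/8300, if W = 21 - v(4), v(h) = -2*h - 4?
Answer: 84/2075 ≈ 0.040482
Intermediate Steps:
v(h) = -4 - 2*h
W = 33 (W = 21 - (-4 - 2*4) = 21 - (-4 - 8) = 21 - 1*(-12) = 21 + 12 = 33)
(16*(W - 12))/8300 = (16*(33 - 12))/8300 = (16*21)*(1/8300) = 336*(1/8300) = 84/2075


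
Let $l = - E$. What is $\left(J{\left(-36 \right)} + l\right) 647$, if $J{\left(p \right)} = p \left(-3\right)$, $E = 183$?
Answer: $-48525$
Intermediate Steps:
$l = -183$ ($l = \left(-1\right) 183 = -183$)
$J{\left(p \right)} = - 3 p$
$\left(J{\left(-36 \right)} + l\right) 647 = \left(\left(-3\right) \left(-36\right) - 183\right) 647 = \left(108 - 183\right) 647 = \left(-75\right) 647 = -48525$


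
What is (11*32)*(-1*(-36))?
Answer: 12672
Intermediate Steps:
(11*32)*(-1*(-36)) = 352*36 = 12672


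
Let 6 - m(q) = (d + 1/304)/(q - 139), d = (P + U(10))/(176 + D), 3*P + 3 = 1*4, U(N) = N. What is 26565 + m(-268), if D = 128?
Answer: 4931365049/185592 ≈ 26571.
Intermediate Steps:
P = ⅓ (P = -1 + (1*4)/3 = -1 + (⅓)*4 = -1 + 4/3 = ⅓ ≈ 0.33333)
d = 31/912 (d = (⅓ + 10)/(176 + 128) = (31/3)/304 = (31/3)*(1/304) = 31/912 ≈ 0.033991)
m(q) = 6 - 17/(456*(-139 + q)) (m(q) = 6 - (31/912 + 1/304)/(q - 139) = 6 - (31/912 + 1/304)/(-139 + q) = 6 - 17/(456*(-139 + q)))
26565 + m(-268) = 26565 + (-380321 + 2736*(-268))/(456*(-139 - 268)) = 26565 + (1/456)*(-380321 - 733248)/(-407) = 26565 + (1/456)*(-1/407)*(-1113569) = 26565 + 1113569/185592 = 4931365049/185592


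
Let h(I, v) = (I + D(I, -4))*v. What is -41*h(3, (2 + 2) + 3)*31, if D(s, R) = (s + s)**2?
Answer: -346983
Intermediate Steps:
D(s, R) = 4*s**2 (D(s, R) = (2*s)**2 = 4*s**2)
h(I, v) = v*(I + 4*I**2) (h(I, v) = (I + 4*I**2)*v = v*(I + 4*I**2))
-41*h(3, (2 + 2) + 3)*31 = -123*((2 + 2) + 3)*(1 + 4*3)*31 = -123*(4 + 3)*(1 + 12)*31 = -123*7*13*31 = -41*273*31 = -11193*31 = -346983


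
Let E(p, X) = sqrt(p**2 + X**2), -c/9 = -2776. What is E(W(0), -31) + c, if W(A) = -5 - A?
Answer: 24984 + sqrt(986) ≈ 25015.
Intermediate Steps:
c = 24984 (c = -9*(-2776) = 24984)
E(p, X) = sqrt(X**2 + p**2)
E(W(0), -31) + c = sqrt((-31)**2 + (-5 - 1*0)**2) + 24984 = sqrt(961 + (-5 + 0)**2) + 24984 = sqrt(961 + (-5)**2) + 24984 = sqrt(961 + 25) + 24984 = sqrt(986) + 24984 = 24984 + sqrt(986)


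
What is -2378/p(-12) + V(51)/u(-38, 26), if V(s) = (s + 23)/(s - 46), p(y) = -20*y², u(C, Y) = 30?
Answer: 9497/7200 ≈ 1.3190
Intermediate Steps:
V(s) = (23 + s)/(-46 + s)
-2378/p(-12) + V(51)/u(-38, 26) = -2378/((-20*(-12)²)) + ((23 + 51)/(-46 + 51))/30 = -2378/((-20*144)) + (74/5)*(1/30) = -2378/(-2880) + ((⅕)*74)*(1/30) = -2378*(-1/2880) + (74/5)*(1/30) = 1189/1440 + 37/75 = 9497/7200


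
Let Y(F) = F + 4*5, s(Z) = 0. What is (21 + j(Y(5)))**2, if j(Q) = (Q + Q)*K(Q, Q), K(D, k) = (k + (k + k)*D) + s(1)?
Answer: 4066740441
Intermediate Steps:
K(D, k) = k + 2*D*k (K(D, k) = (k + (k + k)*D) + 0 = (k + (2*k)*D) + 0 = (k + 2*D*k) + 0 = k + 2*D*k)
Y(F) = 20 + F (Y(F) = F + 20 = 20 + F)
j(Q) = 2*Q**2*(1 + 2*Q) (j(Q) = (Q + Q)*(Q*(1 + 2*Q)) = (2*Q)*(Q*(1 + 2*Q)) = 2*Q**2*(1 + 2*Q))
(21 + j(Y(5)))**2 = (21 + (20 + 5)**2*(2 + 4*(20 + 5)))**2 = (21 + 25**2*(2 + 4*25))**2 = (21 + 625*(2 + 100))**2 = (21 + 625*102)**2 = (21 + 63750)**2 = 63771**2 = 4066740441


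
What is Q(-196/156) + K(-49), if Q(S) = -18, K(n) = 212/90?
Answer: -704/45 ≈ -15.644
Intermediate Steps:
K(n) = 106/45 (K(n) = 212*(1/90) = 106/45)
Q(-196/156) + K(-49) = -18 + 106/45 = -704/45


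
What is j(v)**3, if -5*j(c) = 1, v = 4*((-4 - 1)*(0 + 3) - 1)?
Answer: -1/125 ≈ -0.0080000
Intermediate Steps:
v = -64 (v = 4*(-5*3 - 1) = 4*(-15 - 1) = 4*(-16) = -64)
j(c) = -1/5 (j(c) = -1/5*1 = -1/5)
j(v)**3 = (-1/5)**3 = -1/125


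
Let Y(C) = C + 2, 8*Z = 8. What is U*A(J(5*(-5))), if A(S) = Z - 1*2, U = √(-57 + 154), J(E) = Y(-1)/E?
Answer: -√97 ≈ -9.8489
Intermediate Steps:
Z = 1 (Z = (⅛)*8 = 1)
Y(C) = 2 + C
J(E) = 1/E (J(E) = (2 - 1)/E = 1/E)
U = √97 ≈ 9.8489
A(S) = -1 (A(S) = 1 - 1*2 = 1 - 2 = -1)
U*A(J(5*(-5))) = √97*(-1) = -√97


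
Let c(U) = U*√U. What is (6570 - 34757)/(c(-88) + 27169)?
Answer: -765812603/738836033 - 4960912*I*√22/738836033 ≈ -1.0365 - 0.031494*I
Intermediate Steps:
c(U) = U^(3/2)
(6570 - 34757)/(c(-88) + 27169) = (6570 - 34757)/((-88)^(3/2) + 27169) = -28187/(-176*I*√22 + 27169) = -28187/(27169 - 176*I*√22)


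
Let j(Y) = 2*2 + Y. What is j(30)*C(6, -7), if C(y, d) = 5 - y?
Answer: -34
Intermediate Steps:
j(Y) = 4 + Y
j(30)*C(6, -7) = (4 + 30)*(5 - 1*6) = 34*(5 - 6) = 34*(-1) = -34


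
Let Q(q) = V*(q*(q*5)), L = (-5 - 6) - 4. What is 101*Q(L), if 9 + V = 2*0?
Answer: -1022625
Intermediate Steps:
L = -15 (L = -11 - 4 = -15)
V = -9 (V = -9 + 2*0 = -9 + 0 = -9)
Q(q) = -45*q² (Q(q) = -9*q*q*5 = -9*q*5*q = -45*q²)
101*Q(L) = 101*(-45*(-15)²) = 101*(-45*225) = 101*(-10125) = -1022625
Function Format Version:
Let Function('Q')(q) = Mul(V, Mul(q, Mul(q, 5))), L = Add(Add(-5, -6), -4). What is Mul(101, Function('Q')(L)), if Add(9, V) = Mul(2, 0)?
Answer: -1022625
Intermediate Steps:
L = -15 (L = Add(-11, -4) = -15)
V = -9 (V = Add(-9, Mul(2, 0)) = Add(-9, 0) = -9)
Function('Q')(q) = Mul(-45, Pow(q, 2)) (Function('Q')(q) = Mul(-9, Mul(q, Mul(q, 5))) = Mul(-9, Mul(q, Mul(5, q))) = Mul(-9, Mul(5, Pow(q, 2))) = Mul(-45, Pow(q, 2)))
Mul(101, Function('Q')(L)) = Mul(101, Mul(-45, Pow(-15, 2))) = Mul(101, Mul(-45, 225)) = Mul(101, -10125) = -1022625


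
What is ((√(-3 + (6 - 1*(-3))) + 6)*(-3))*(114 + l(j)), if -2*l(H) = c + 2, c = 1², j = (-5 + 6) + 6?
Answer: -2025 - 675*√6/2 ≈ -2851.7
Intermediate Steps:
j = 7 (j = 1 + 6 = 7)
c = 1
l(H) = -3/2 (l(H) = -(1 + 2)/2 = -½*3 = -3/2)
((√(-3 + (6 - 1*(-3))) + 6)*(-3))*(114 + l(j)) = ((√(-3 + (6 - 1*(-3))) + 6)*(-3))*(114 - 3/2) = ((√(-3 + (6 + 3)) + 6)*(-3))*(225/2) = ((√(-3 + 9) + 6)*(-3))*(225/2) = ((√6 + 6)*(-3))*(225/2) = ((6 + √6)*(-3))*(225/2) = (-18 - 3*√6)*(225/2) = -2025 - 675*√6/2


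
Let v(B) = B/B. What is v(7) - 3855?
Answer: -3854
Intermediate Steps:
v(B) = 1
v(7) - 3855 = 1 - 3855 = -3854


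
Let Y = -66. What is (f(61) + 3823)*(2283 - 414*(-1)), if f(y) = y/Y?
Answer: 226779043/22 ≈ 1.0308e+7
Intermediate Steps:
f(y) = -y/66 (f(y) = y/(-66) = y*(-1/66) = -y/66)
(f(61) + 3823)*(2283 - 414*(-1)) = (-1/66*61 + 3823)*(2283 - 414*(-1)) = (-61/66 + 3823)*(2283 + 414) = (252257/66)*2697 = 226779043/22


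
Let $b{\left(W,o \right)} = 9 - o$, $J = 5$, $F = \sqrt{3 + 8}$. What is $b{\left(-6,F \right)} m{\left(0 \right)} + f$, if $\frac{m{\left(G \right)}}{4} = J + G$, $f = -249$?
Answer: $-69 - 20 \sqrt{11} \approx -135.33$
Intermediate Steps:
$F = \sqrt{11} \approx 3.3166$
$m{\left(G \right)} = 20 + 4 G$ ($m{\left(G \right)} = 4 \left(5 + G\right) = 20 + 4 G$)
$b{\left(-6,F \right)} m{\left(0 \right)} + f = \left(9 - \sqrt{11}\right) \left(20 + 4 \cdot 0\right) - 249 = \left(9 - \sqrt{11}\right) \left(20 + 0\right) - 249 = \left(9 - \sqrt{11}\right) 20 - 249 = \left(180 - 20 \sqrt{11}\right) - 249 = -69 - 20 \sqrt{11}$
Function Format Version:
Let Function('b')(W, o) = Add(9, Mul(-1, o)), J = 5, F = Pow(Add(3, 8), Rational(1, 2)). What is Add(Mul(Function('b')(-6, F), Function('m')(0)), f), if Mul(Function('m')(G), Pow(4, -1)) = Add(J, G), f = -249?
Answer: Add(-69, Mul(-20, Pow(11, Rational(1, 2)))) ≈ -135.33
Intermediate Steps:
F = Pow(11, Rational(1, 2)) ≈ 3.3166
Function('m')(G) = Add(20, Mul(4, G)) (Function('m')(G) = Mul(4, Add(5, G)) = Add(20, Mul(4, G)))
Add(Mul(Function('b')(-6, F), Function('m')(0)), f) = Add(Mul(Add(9, Mul(-1, Pow(11, Rational(1, 2)))), Add(20, Mul(4, 0))), -249) = Add(Mul(Add(9, Mul(-1, Pow(11, Rational(1, 2)))), Add(20, 0)), -249) = Add(Mul(Add(9, Mul(-1, Pow(11, Rational(1, 2)))), 20), -249) = Add(Add(180, Mul(-20, Pow(11, Rational(1, 2)))), -249) = Add(-69, Mul(-20, Pow(11, Rational(1, 2))))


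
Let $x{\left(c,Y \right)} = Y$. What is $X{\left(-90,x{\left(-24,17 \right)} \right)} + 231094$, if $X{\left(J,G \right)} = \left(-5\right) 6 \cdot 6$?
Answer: $230914$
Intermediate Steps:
$X{\left(J,G \right)} = -180$ ($X{\left(J,G \right)} = \left(-30\right) 6 = -180$)
$X{\left(-90,x{\left(-24,17 \right)} \right)} + 231094 = -180 + 231094 = 230914$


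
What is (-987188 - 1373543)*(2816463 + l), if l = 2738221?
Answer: -13113114714004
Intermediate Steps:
(-987188 - 1373543)*(2816463 + l) = (-987188 - 1373543)*(2816463 + 2738221) = -2360731*5554684 = -13113114714004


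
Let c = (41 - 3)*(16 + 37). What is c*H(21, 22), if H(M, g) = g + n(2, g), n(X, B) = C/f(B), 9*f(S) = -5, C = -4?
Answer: 294044/5 ≈ 58809.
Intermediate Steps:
f(S) = -5/9 (f(S) = (1/9)*(-5) = -5/9)
n(X, B) = 36/5 (n(X, B) = -4/(-5/9) = -4*(-9/5) = 36/5)
H(M, g) = 36/5 + g (H(M, g) = g + 36/5 = 36/5 + g)
c = 2014 (c = 38*53 = 2014)
c*H(21, 22) = 2014*(36/5 + 22) = 2014*(146/5) = 294044/5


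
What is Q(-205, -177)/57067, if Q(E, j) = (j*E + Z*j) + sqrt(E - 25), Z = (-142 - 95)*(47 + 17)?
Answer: 2721021/57067 + I*sqrt(230)/57067 ≈ 47.681 + 0.00026575*I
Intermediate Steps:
Z = -15168 (Z = -237*64 = -15168)
Q(E, j) = sqrt(-25 + E) - 15168*j + E*j (Q(E, j) = (j*E - 15168*j) + sqrt(E - 25) = (E*j - 15168*j) + sqrt(-25 + E) = (-15168*j + E*j) + sqrt(-25 + E) = sqrt(-25 + E) - 15168*j + E*j)
Q(-205, -177)/57067 = (sqrt(-25 - 205) - 15168*(-177) - 205*(-177))/57067 = (sqrt(-230) + 2684736 + 36285)*(1/57067) = (I*sqrt(230) + 2684736 + 36285)*(1/57067) = (2721021 + I*sqrt(230))*(1/57067) = 2721021/57067 + I*sqrt(230)/57067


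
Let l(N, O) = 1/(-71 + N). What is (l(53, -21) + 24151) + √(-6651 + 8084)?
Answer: 434717/18 + √1433 ≈ 24189.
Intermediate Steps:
(l(53, -21) + 24151) + √(-6651 + 8084) = (1/(-71 + 53) + 24151) + √(-6651 + 8084) = (1/(-18) + 24151) + √1433 = (-1/18 + 24151) + √1433 = 434717/18 + √1433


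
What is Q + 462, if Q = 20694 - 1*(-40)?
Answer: 21196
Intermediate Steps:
Q = 20734 (Q = 20694 + 40 = 20734)
Q + 462 = 20734 + 462 = 21196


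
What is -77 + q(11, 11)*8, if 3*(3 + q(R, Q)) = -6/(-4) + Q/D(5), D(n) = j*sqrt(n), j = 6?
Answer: -97 + 44*sqrt(5)/45 ≈ -94.814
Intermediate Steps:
D(n) = 6*sqrt(n)
q(R, Q) = -5/2 + Q*sqrt(5)/90 (q(R, Q) = -3 + (-6/(-4) + Q/((6*sqrt(5))))/3 = -3 + (-6*(-1/4) + Q*(sqrt(5)/30))/3 = -3 + (3/2 + Q*sqrt(5)/30)/3 = -3 + (1/2 + Q*sqrt(5)/90) = -5/2 + Q*sqrt(5)/90)
-77 + q(11, 11)*8 = -77 + (-5/2 + (1/90)*11*sqrt(5))*8 = -77 + (-5/2 + 11*sqrt(5)/90)*8 = -77 + (-20 + 44*sqrt(5)/45) = -97 + 44*sqrt(5)/45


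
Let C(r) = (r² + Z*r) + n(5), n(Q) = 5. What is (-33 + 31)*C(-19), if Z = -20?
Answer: -1492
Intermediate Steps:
C(r) = 5 + r² - 20*r (C(r) = (r² - 20*r) + 5 = 5 + r² - 20*r)
(-33 + 31)*C(-19) = (-33 + 31)*(5 + (-19)² - 20*(-19)) = -2*(5 + 361 + 380) = -2*746 = -1492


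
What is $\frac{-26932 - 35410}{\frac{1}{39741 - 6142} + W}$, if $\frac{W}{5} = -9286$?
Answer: $\frac{299232694}{222857367} \approx 1.3427$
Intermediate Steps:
$W = -46430$ ($W = 5 \left(-9286\right) = -46430$)
$\frac{-26932 - 35410}{\frac{1}{39741 - 6142} + W} = \frac{-26932 - 35410}{\frac{1}{39741 - 6142} - 46430} = - \frac{62342}{\frac{1}{33599} - 46430} = - \frac{62342}{- \frac{1560001569}{33599}} = \left(-62342\right) \left(- \frac{33599}{1560001569}\right) = \frac{299232694}{222857367}$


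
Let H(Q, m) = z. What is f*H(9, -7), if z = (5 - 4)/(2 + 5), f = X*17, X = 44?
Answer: 748/7 ≈ 106.86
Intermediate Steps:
f = 748 (f = 44*17 = 748)
z = 1/7 ≈ 0.14286
H(Q, m) = 1/7
f*H(9, -7) = 748*(1/7) = 748/7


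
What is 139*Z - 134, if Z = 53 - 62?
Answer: -1385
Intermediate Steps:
Z = -9
139*Z - 134 = 139*(-9) - 134 = -1251 - 134 = -1385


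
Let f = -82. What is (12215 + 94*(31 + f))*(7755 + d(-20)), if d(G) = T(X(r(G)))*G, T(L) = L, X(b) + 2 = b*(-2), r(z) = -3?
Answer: 56956175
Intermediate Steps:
X(b) = -2 - 2*b (X(b) = -2 + b*(-2) = -2 - 2*b)
d(G) = 4*G (d(G) = (-2 - 2*(-3))*G = (-2 + 6)*G = 4*G)
(12215 + 94*(31 + f))*(7755 + d(-20)) = (12215 + 94*(31 - 82))*(7755 + 4*(-20)) = (12215 + 94*(-51))*(7755 - 80) = (12215 - 4794)*7675 = 7421*7675 = 56956175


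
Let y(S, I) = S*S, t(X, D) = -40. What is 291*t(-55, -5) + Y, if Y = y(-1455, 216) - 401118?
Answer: 1704267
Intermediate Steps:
y(S, I) = S²
Y = 1715907 (Y = (-1455)² - 401118 = 2117025 - 401118 = 1715907)
291*t(-55, -5) + Y = 291*(-40) + 1715907 = -11640 + 1715907 = 1704267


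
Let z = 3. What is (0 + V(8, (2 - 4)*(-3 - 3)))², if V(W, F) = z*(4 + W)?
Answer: 1296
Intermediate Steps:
V(W, F) = 12 + 3*W (V(W, F) = 3*(4 + W) = 12 + 3*W)
(0 + V(8, (2 - 4)*(-3 - 3)))² = (0 + (12 + 3*8))² = (0 + (12 + 24))² = (0 + 36)² = 36² = 1296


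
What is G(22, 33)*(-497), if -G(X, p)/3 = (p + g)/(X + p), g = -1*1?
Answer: 47712/55 ≈ 867.49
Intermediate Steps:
g = -1
G(X, p) = -3*(-1 + p)/(X + p) (G(X, p) = -3*(p - 1)/(X + p) = -3*(-1 + p)/(X + p))
G(22, 33)*(-497) = (3*(1 - 1*33)/(22 + 33))*(-497) = (3*(1 - 33)/55)*(-497) = (3*(1/55)*(-32))*(-497) = -96/55*(-497) = 47712/55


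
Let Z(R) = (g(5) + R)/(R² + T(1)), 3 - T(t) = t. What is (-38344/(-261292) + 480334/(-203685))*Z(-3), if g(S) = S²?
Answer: -1590504512/359603115 ≈ -4.4229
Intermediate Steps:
T(t) = 3 - t
Z(R) = (25 + R)/(2 + R²) (Z(R) = (5² + R)/(R² + (3 - 1*1)) = (25 + R)/(R² + (3 - 1)) = (25 + R)/(R² + 2) = (25 + R)/(2 + R²))
(-38344/(-261292) + 480334/(-203685))*Z(-3) = (-38344/(-261292) + 480334/(-203685))*((25 - 3)/(2 + (-3)²)) = (-38344*(-1/261292) + 480334*(-1/203685))*(22/(2 + 9)) = (9586/65323 - 12982/5505)*(22/11) = -795252256*22/3955634265 = -795252256/359603115*2 = -1590504512/359603115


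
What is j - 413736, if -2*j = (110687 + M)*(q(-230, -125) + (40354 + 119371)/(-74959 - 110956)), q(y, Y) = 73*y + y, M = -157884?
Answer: -29901116987561/74366 ≈ -4.0208e+8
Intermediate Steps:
q(y, Y) = 74*y
j = -29870349096185/74366 (j = -(110687 - 157884)*(74*(-230) + (40354 + 119371)/(-74959 - 110956))/2 = -(-47197)*(-17020 + 159725/(-185915))/2 = -(-47197)*(-17020 + 159725*(-1/185915))/2 = -(-47197)*(-17020 - 31945/37183)/2 = -(-47197)*(-632886605)/(2*37183) = -½*29870349096185/37183 = -29870349096185/74366 ≈ -4.0167e+8)
j - 413736 = -29870349096185/74366 - 413736 = -29901116987561/74366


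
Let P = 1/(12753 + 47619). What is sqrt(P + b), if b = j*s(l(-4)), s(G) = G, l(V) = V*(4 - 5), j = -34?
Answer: I*sqrt(13769161107)/10062 ≈ 11.662*I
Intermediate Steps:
l(V) = -V (l(V) = V*(-1) = -V)
P = 1/60372 ≈ 1.6564e-5
b = -136 (b = -(-34)*(-4) = -34*4 = -136)
sqrt(P + b) = sqrt(1/60372 - 136) = sqrt(-8210591/60372) = I*sqrt(13769161107)/10062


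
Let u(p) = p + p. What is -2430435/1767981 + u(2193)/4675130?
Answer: -1892474202814/1377590168755 ≈ -1.3738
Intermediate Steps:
u(p) = 2*p
-2430435/1767981 + u(2193)/4675130 = -2430435/1767981 + (2*2193)/4675130 = -2430435*1/1767981 + 4386*(1/4675130) = -810145/589327 + 2193/2337565 = -1892474202814/1377590168755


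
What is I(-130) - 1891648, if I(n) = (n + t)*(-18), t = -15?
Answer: -1889038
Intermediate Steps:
I(n) = 270 - 18*n (I(n) = (n - 15)*(-18) = (-15 + n)*(-18) = 270 - 18*n)
I(-130) - 1891648 = (270 - 18*(-130)) - 1891648 = (270 + 2340) - 1891648 = 2610 - 1891648 = -1889038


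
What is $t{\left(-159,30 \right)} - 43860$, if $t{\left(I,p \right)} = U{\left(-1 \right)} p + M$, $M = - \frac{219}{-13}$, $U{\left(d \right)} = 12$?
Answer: $- \frac{565281}{13} \approx -43483.0$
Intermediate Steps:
$M = \frac{219}{13}$ ($M = \left(-219\right) \left(- \frac{1}{13}\right) = \frac{219}{13} \approx 16.846$)
$t{\left(I,p \right)} = \frac{219}{13} + 12 p$ ($t{\left(I,p \right)} = 12 p + \frac{219}{13} = \frac{219}{13} + 12 p$)
$t{\left(-159,30 \right)} - 43860 = \left(\frac{219}{13} + 12 \cdot 30\right) - 43860 = \left(\frac{219}{13} + 360\right) - 43860 = \frac{4899}{13} - 43860 = - \frac{565281}{13}$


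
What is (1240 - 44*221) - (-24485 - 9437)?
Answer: 25438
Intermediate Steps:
(1240 - 44*221) - (-24485 - 9437) = (1240 - 1*9724) - 1*(-33922) = (1240 - 9724) + 33922 = -8484 + 33922 = 25438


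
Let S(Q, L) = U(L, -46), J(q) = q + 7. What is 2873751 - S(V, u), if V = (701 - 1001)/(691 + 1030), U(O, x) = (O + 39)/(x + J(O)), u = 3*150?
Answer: 393703724/137 ≈ 2.8737e+6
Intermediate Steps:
J(q) = 7 + q
u = 450
U(O, x) = (39 + O)/(7 + O + x) (U(O, x) = (O + 39)/(x + (7 + O)) = (39 + O)/(7 + O + x))
V = -300/1721 ≈ -0.17432
S(Q, L) = (39 + L)/(-39 + L) (S(Q, L) = (39 + L)/(7 + L - 46) = (39 + L)/(-39 + L))
2873751 - S(V, u) = 2873751 - (39 + 450)/(-39 + 450) = 2873751 - 489/411 = 2873751 - 1*163/137 = 2873751 - 163/137 = 393703724/137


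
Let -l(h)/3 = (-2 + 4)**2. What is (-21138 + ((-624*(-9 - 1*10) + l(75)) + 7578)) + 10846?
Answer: 9130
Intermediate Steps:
l(h) = -12 (l(h) = -3*(-2 + 4)**2 = -3*2**2 = -3*4 = -12)
(-21138 + ((-624*(-9 - 1*10) + l(75)) + 7578)) + 10846 = (-21138 + ((-624*(-9 - 1*10) - 12) + 7578)) + 10846 = (-21138 + ((-624*(-9 - 10) - 12) + 7578)) + 10846 = (-21138 + ((-624*(-19) - 12) + 7578)) + 10846 = (-21138 + ((11856 - 12) + 7578)) + 10846 = (-21138 + (11844 + 7578)) + 10846 = (-21138 + 19422) + 10846 = -1716 + 10846 = 9130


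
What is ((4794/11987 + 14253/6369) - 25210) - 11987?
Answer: -946537044098/25448401 ≈ -37194.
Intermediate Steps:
((4794/11987 + 14253/6369) - 25210) - 11987 = ((4794*(1/11987) + 14253*(1/6369)) - 25210) - 11987 = ((4794/11987 + 4751/2123) - 25210) - 11987 = (67127899/25448401 - 25210) - 11987 = -641487061311/25448401 - 11987 = -946537044098/25448401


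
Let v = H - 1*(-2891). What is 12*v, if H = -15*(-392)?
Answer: 105252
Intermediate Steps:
H = 5880
v = 8771 (v = 5880 - 1*(-2891) = 5880 + 2891 = 8771)
12*v = 12*8771 = 105252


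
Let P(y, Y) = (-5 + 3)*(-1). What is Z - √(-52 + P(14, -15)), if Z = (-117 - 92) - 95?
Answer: -304 - 5*I*√2 ≈ -304.0 - 7.0711*I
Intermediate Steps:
Z = -304 (Z = -209 - 95 = -304)
P(y, Y) = 2 (P(y, Y) = -2*(-1) = 2)
Z - √(-52 + P(14, -15)) = -304 - √(-52 + 2) = -304 - √(-50) = -304 - 5*I*√2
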